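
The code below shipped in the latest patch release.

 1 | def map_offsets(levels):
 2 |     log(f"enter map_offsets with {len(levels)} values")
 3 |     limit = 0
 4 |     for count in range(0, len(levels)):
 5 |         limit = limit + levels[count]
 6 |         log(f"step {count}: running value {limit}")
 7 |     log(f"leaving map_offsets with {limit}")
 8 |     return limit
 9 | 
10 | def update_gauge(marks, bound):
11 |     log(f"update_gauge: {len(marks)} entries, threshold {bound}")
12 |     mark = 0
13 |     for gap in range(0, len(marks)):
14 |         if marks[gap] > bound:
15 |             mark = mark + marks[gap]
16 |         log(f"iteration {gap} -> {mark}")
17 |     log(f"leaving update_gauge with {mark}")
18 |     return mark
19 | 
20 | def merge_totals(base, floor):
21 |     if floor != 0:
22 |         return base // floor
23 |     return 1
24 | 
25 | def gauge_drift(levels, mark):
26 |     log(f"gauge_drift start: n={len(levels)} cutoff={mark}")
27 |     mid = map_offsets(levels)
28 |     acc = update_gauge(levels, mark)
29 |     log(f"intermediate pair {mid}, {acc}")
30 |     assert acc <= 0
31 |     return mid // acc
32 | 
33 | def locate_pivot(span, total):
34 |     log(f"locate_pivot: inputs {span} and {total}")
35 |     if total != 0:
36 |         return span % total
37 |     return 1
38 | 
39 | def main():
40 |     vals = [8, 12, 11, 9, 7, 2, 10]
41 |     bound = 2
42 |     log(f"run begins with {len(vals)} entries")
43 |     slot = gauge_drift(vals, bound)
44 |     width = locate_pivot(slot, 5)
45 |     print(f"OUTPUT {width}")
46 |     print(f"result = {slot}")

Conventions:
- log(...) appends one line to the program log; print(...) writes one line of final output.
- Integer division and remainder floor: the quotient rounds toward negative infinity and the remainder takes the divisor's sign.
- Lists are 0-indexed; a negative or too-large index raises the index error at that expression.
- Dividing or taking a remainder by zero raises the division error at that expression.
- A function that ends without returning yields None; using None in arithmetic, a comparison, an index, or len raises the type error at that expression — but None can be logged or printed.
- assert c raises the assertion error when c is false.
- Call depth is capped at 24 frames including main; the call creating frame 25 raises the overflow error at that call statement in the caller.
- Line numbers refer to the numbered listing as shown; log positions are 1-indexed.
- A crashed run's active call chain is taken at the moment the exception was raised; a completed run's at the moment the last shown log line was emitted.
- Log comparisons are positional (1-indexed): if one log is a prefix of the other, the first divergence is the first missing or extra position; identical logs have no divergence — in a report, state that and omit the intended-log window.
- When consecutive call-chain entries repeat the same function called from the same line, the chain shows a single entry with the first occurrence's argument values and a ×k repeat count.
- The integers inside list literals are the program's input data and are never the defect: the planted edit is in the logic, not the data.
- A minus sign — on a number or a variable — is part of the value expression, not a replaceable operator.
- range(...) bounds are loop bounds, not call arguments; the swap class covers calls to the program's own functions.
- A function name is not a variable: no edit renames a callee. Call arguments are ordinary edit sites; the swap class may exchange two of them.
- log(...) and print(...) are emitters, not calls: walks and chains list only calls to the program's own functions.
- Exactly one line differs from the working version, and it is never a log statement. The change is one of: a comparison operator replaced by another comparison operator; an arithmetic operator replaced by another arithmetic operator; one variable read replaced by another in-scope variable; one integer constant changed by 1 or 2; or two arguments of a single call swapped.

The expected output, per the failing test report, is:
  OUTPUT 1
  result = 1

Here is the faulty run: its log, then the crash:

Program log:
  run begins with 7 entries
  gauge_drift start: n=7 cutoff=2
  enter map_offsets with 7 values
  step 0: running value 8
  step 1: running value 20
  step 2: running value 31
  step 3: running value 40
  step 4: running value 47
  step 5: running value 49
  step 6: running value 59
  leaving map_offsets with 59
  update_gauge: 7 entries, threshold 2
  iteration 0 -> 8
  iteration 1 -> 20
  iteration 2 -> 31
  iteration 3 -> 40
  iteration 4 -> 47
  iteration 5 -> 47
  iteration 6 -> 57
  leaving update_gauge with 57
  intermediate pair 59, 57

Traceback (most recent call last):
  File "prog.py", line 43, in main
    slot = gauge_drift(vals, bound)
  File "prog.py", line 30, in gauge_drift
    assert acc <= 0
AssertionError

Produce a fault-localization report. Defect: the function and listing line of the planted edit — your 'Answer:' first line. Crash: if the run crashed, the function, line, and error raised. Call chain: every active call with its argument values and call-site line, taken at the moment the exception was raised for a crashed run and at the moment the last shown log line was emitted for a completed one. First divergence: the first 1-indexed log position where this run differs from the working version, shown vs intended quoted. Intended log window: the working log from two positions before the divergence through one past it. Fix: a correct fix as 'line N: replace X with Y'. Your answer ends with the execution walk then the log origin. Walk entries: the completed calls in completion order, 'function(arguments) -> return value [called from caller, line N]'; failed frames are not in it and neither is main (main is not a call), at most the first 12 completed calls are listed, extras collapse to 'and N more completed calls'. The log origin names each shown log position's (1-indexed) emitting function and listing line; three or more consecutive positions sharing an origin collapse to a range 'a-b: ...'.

Answer: the defect is in gauge_drift at line 30.
Core observation: After 21 matching log lines the faulty run goes silent, while the working version continues with 'locate_pivot: inputs 1 and 5'.
Crash: gauge_drift, line 30, AssertionError.
Call chain: main -> gauge_drift([8, 12, 11, 9, 7, 2, 10], 2) (called at line 43).
First divergence: position 22 — the faulty run's log ends after 21 lines; the working version continues with 'locate_pivot: inputs 1 and 5'.
Intended log window:
  20: leaving update_gauge with 57
  21: intermediate pair 59, 57
  22: locate_pivot: inputs 1 and 5
Execution walk:
  map_offsets([8, 12, 11, 9, 7, 2, 10]) -> 59  [called from gauge_drift, line 27]
  update_gauge([8, 12, 11, 9, 7, 2, 10], 2) -> 57  [called from gauge_drift, line 28]
Log origins:
  1 — main, line 42
  2 — gauge_drift, line 26
  3 — map_offsets, line 2
  4-10 — map_offsets, line 6
  11 — map_offsets, line 7
  12 — update_gauge, line 11
  13-19 — update_gauge, line 16
  20 — update_gauge, line 17
  21 — gauge_drift, line 29
A correct fix: line 30: replace `<=` with `>`.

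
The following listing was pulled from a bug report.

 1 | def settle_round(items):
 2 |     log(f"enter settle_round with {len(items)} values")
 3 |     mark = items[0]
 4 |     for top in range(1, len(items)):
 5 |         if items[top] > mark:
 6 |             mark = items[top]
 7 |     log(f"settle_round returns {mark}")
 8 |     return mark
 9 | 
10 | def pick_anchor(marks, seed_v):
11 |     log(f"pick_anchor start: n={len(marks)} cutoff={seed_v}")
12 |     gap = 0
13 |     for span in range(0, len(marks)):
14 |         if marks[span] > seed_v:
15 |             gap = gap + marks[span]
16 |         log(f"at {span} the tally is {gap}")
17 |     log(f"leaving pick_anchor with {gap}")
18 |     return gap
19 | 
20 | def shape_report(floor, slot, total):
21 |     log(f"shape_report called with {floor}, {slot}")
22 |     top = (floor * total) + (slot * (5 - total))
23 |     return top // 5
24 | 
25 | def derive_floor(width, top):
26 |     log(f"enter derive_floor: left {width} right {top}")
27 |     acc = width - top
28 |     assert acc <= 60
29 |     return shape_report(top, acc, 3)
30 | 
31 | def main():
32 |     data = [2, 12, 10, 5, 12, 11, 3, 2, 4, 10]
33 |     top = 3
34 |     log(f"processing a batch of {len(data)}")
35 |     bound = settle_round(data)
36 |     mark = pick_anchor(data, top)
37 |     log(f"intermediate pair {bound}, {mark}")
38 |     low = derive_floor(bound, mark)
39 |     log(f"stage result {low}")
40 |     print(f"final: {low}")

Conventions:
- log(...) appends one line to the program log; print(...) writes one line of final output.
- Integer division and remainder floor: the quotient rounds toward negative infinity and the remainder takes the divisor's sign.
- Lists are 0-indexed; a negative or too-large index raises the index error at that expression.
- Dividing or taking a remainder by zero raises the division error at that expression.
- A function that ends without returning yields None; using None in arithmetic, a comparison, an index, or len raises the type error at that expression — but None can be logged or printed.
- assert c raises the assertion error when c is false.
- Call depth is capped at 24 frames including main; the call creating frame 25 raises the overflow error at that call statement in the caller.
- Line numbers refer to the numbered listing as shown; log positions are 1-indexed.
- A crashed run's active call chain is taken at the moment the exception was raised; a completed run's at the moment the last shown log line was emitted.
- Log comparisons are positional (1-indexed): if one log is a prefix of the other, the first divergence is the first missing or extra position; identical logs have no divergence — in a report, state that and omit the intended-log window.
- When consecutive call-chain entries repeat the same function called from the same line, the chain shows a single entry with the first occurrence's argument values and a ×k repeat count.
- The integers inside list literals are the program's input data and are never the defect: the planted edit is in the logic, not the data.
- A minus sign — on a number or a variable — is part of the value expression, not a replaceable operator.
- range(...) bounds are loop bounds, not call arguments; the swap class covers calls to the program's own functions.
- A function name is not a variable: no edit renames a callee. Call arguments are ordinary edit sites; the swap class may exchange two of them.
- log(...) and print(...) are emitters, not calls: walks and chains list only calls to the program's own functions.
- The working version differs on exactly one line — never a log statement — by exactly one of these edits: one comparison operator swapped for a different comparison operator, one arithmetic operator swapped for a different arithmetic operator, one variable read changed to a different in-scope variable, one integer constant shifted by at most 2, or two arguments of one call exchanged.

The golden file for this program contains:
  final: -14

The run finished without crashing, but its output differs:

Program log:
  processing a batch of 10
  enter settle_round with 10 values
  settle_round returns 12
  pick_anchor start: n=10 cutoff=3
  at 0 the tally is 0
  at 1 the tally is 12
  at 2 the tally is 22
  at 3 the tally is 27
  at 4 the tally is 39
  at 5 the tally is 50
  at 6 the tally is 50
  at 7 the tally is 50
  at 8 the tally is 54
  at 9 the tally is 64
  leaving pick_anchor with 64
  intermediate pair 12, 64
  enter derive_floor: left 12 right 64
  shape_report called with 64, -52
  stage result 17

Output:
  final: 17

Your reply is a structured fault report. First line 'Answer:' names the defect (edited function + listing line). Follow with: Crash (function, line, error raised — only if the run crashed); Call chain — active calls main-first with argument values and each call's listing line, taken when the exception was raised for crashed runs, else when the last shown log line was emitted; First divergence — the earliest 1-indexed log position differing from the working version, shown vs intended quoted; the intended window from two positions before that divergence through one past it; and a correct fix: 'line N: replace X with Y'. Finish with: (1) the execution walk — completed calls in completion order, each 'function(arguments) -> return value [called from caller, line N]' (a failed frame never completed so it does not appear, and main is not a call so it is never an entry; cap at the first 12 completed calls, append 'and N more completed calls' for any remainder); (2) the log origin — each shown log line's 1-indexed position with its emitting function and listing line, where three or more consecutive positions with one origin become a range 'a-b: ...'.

Answer: the defect is in derive_floor at line 29.
Key fact: At log position 18 the runs split — shown 'shape_report called with 64, -52', but the working version logs 'shape_report called with 12, -52'.
Call chain: main.
First divergence: position 18; shown 'shape_report called with 64, -52' vs intended 'shape_report called with 12, -52'.
Intended log window:
  16: intermediate pair 12, 64
  17: enter derive_floor: left 12 right 64
  18: shape_report called with 12, -52
  19: stage result -14
Execution walk:
  settle_round([2, 12, 10, 5, 12, 11, 3, 2, 4, 10]) -> 12  [called from main, line 35]
  pick_anchor([2, 12, 10, 5, 12, 11, 3, 2, 4, 10], 3) -> 64  [called from main, line 36]
  shape_report(64, -52, 3) -> 17  [called from derive_floor, line 29]
  derive_floor(12, 64) -> 17  [called from main, line 38]
Log line origins:
  1: from main, line 34
  2: from settle_round, line 2
  3: from settle_round, line 7
  4: from pick_anchor, line 11
  5-14: from pick_anchor, line 16
  15: from pick_anchor, line 17
  16: from main, line 37
  17: from derive_floor, line 26
  18: from shape_report, line 21
  19: from main, line 39
A correct fix: line 29: replace `top` with `width`.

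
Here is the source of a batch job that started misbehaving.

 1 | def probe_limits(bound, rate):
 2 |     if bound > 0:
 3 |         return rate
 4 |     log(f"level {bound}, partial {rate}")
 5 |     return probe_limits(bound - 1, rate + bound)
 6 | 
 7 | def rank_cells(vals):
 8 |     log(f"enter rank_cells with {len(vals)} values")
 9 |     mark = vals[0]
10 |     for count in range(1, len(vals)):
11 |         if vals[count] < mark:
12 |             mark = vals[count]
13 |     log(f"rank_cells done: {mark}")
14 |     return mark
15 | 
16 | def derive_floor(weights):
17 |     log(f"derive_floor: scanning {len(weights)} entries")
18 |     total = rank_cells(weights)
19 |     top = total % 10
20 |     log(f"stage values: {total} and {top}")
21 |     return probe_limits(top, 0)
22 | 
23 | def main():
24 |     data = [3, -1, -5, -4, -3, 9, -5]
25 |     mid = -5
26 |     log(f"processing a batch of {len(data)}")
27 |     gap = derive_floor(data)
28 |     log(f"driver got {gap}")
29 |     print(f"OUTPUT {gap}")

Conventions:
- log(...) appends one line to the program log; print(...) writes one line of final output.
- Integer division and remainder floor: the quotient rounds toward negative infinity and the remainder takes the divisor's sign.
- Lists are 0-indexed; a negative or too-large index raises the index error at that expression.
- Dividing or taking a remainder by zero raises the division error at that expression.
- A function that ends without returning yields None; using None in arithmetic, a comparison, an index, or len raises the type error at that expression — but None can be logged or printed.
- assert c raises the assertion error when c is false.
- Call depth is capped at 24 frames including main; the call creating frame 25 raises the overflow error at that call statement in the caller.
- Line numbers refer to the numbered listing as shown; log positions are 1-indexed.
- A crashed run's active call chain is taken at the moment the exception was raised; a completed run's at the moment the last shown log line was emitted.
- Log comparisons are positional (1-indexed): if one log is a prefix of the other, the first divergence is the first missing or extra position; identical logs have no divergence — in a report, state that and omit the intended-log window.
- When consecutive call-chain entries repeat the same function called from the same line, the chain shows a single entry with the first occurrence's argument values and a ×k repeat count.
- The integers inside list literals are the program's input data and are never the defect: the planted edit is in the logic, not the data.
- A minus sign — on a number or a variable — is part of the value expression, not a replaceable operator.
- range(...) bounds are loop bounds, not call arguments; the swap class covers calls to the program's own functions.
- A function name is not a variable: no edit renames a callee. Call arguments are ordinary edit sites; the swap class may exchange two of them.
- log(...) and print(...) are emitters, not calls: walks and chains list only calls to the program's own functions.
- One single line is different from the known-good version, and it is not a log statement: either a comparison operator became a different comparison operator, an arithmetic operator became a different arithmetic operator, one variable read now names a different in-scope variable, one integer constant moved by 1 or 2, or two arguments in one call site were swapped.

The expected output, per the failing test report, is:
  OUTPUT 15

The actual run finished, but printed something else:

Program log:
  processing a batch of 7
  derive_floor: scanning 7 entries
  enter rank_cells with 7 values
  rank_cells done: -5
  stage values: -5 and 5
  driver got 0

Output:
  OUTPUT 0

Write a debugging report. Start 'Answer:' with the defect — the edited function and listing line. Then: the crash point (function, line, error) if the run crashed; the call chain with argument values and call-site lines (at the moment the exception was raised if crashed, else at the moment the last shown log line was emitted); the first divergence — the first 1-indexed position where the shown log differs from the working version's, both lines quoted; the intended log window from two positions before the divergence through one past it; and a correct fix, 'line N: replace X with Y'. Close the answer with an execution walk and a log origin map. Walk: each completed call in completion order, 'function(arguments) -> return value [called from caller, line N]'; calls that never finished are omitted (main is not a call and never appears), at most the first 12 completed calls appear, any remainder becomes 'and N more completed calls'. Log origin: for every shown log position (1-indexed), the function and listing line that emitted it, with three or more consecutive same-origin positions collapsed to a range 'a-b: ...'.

Answer: the defect is in probe_limits at line 2.
Core observation: At log position 6 the runs split — shown 'driver got 0', but the working version logs 'level 5, partial 0'.
Call chain: main.
First divergence: position 6 — shown 'driver got 0', intended 'level 5, partial 0'.
Intended log window:
  4: rank_cells done: -5
  5: stage values: -5 and 5
  6: level 5, partial 0
  7: level 4, partial 5
Execution walk:
  rank_cells([3, -1, -5, -4, -3, 9, -5]) -> -5  [called from derive_floor, line 18]
  probe_limits(5, 0) -> 0  [called from derive_floor, line 21]
  derive_floor([3, -1, -5, -4, -3, 9, -5]) -> 0  [called from main, line 27]
Log line origins:
  1 — main, line 26
  2 — derive_floor, line 17
  3 — rank_cells, line 8
  4 — rank_cells, line 13
  5 — derive_floor, line 20
  6 — main, line 28
A correct fix: line 2: replace `>` with `<=`.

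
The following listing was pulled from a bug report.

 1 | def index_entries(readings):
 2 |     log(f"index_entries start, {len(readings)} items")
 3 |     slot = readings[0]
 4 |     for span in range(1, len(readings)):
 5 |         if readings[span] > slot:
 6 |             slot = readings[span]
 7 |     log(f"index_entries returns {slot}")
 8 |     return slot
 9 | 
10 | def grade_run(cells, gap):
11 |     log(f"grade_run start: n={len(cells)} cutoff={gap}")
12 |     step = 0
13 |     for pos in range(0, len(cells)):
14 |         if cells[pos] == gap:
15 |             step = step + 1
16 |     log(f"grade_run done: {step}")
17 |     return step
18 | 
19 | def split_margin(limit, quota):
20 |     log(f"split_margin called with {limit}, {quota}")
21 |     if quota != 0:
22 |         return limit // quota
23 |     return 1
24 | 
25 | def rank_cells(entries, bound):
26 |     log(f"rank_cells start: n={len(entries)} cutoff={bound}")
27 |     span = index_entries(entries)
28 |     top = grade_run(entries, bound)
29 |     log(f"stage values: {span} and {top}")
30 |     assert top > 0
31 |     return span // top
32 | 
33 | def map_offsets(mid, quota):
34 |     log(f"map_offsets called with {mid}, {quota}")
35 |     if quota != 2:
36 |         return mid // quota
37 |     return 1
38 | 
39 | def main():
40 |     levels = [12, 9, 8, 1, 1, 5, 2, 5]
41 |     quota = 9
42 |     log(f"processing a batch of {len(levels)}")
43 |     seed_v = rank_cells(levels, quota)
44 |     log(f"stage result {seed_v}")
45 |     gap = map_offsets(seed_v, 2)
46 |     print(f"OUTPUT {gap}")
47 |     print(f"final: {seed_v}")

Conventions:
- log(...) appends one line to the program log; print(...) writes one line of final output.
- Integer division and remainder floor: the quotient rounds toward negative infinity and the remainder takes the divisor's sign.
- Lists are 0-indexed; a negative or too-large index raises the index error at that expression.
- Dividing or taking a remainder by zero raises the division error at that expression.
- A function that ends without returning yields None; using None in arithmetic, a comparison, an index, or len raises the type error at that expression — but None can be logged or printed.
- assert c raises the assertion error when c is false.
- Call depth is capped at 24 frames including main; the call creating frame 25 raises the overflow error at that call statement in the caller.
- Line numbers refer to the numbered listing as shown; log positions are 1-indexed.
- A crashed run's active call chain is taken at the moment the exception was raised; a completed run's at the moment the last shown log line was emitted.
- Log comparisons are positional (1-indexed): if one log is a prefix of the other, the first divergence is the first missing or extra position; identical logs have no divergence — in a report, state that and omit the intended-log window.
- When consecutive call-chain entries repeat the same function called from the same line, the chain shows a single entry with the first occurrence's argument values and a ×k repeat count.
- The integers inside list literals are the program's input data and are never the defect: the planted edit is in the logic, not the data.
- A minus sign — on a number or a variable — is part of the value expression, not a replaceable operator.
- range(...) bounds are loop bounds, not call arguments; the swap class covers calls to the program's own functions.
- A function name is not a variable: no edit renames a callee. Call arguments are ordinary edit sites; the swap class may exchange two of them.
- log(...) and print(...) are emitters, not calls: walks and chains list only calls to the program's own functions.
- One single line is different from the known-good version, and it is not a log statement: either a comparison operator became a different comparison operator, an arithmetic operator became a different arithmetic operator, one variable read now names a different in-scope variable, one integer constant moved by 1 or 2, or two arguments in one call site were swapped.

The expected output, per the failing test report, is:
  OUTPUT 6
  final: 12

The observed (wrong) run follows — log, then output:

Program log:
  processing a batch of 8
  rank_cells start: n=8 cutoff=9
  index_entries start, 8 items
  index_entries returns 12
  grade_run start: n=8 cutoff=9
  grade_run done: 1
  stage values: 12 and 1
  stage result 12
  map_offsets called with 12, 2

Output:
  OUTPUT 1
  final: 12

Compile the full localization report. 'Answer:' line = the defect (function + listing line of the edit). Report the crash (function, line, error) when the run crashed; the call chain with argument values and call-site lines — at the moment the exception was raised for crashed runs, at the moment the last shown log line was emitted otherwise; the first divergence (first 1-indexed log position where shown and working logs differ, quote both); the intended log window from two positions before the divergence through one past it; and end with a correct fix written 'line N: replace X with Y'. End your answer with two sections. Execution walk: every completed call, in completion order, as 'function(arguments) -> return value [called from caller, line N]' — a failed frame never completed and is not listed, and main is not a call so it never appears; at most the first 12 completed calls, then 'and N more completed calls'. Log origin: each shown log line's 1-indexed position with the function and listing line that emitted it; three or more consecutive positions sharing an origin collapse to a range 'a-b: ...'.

Answer: the defect is in map_offsets at line 35.
Key observation: The two runs log identically and part ways only at the printed values.
Call chain: main -> map_offsets(12, 2) (called at line 45).
First divergence: there is none — every log position agrees.
Execution walk:
  index_entries([12, 9, 8, 1, 1, 5, 2, 5]) -> 12  [called from rank_cells, line 27]
  grade_run([12, 9, 8, 1, 1, 5, 2, 5], 9) -> 1  [called from rank_cells, line 28]
  rank_cells([12, 9, 8, 1, 1, 5, 2, 5], 9) -> 12  [called from main, line 43]
  map_offsets(12, 2) -> 1  [called from main, line 45]
Log origins:
  1: from main, line 42
  2: from rank_cells, line 26
  3: from index_entries, line 2
  4: from index_entries, line 7
  5: from grade_run, line 11
  6: from grade_run, line 16
  7: from rank_cells, line 29
  8: from main, line 44
  9: from map_offsets, line 34
A correct fix: line 35: replace `2` with `0`.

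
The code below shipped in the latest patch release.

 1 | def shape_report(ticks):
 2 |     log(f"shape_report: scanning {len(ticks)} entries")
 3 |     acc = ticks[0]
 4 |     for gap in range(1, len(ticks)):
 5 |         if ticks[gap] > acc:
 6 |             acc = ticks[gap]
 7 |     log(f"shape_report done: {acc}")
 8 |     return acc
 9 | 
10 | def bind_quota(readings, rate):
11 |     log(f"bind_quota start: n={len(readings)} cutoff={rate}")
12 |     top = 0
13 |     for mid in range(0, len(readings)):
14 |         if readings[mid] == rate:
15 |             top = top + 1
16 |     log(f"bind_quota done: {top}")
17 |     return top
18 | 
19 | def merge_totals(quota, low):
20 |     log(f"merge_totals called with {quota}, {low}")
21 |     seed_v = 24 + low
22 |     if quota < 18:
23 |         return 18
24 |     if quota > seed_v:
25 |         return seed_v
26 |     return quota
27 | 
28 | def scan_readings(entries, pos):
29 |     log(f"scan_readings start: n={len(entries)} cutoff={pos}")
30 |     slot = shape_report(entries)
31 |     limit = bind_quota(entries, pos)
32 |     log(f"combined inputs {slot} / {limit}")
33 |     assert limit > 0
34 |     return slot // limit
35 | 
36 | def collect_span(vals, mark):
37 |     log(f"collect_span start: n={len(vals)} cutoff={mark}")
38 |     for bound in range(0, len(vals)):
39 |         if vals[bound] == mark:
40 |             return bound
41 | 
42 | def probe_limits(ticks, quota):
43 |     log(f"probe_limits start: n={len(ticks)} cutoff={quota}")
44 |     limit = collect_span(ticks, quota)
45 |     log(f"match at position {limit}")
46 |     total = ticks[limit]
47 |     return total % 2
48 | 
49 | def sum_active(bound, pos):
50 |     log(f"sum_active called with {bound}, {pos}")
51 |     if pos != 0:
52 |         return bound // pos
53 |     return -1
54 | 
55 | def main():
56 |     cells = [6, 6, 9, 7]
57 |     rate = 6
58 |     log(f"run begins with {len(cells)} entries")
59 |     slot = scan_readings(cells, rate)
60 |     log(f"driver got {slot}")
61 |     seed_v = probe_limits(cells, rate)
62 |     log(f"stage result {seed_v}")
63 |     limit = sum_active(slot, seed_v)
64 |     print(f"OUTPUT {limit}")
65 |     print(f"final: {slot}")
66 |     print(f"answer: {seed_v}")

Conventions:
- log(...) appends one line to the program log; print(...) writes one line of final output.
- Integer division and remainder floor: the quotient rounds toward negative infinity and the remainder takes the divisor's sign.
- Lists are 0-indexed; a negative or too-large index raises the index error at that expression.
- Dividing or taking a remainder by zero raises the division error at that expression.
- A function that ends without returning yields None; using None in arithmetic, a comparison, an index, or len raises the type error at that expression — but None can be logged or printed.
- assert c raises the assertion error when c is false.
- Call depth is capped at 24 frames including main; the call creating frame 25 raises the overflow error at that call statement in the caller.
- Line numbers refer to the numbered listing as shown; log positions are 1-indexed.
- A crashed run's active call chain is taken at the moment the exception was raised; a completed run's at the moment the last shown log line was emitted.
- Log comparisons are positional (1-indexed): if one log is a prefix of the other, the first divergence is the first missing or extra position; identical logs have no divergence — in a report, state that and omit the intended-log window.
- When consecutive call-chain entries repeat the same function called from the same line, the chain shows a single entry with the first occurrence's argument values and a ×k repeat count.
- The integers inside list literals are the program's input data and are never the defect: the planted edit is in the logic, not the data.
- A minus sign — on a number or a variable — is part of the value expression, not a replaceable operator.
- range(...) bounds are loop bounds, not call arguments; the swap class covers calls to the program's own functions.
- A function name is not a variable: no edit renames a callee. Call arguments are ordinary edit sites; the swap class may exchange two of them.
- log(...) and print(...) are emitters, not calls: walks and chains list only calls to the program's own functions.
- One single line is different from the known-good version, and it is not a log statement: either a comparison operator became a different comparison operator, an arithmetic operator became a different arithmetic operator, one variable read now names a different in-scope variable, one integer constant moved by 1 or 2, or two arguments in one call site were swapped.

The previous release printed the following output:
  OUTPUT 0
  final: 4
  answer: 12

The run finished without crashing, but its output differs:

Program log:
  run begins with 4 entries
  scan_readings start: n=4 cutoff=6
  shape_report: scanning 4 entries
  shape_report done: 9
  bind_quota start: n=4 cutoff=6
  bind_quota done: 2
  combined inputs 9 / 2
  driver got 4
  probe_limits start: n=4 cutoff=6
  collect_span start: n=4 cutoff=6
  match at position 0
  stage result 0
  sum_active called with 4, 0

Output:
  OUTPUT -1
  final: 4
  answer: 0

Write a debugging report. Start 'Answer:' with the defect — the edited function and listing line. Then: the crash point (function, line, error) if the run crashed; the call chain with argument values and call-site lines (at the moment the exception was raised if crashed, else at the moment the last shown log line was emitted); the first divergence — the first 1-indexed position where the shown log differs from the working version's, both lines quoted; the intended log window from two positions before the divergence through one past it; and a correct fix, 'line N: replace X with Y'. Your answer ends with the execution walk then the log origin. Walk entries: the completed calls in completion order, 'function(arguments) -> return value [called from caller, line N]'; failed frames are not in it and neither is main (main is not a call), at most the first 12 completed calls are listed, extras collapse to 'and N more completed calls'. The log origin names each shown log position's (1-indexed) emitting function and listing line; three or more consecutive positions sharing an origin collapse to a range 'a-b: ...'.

Answer: the defect is in probe_limits at line 47.
Key fact: At log position 12 the runs split — shown 'stage result 0', but the working version logs 'stage result 12'.
Call chain: main -> sum_active(4, 0) (called at line 63).
First divergence: at position 12 the run shows 'stage result 0' where the working version logs 'stage result 12'.
Intended log window:
  10: collect_span start: n=4 cutoff=6
  11: match at position 0
  12: stage result 12
  13: sum_active called with 4, 12
Execution walk:
  shape_report([6, 6, 9, 7]) -> 9  [called from scan_readings, line 30]
  bind_quota([6, 6, 9, 7], 6) -> 2  [called from scan_readings, line 31]
  scan_readings([6, 6, 9, 7], 6) -> 4  [called from main, line 59]
  collect_span([6, 6, 9, 7], 6) -> 0  [called from probe_limits, line 44]
  probe_limits([6, 6, 9, 7], 6) -> 0  [called from main, line 61]
  sum_active(4, 0) -> -1  [called from main, line 63]
Log origin:
  1 — main, line 58
  2 — scan_readings, line 29
  3 — shape_report, line 2
  4 — shape_report, line 7
  5 — bind_quota, line 11
  6 — bind_quota, line 16
  7 — scan_readings, line 32
  8 — main, line 60
  9 — probe_limits, line 43
  10 — collect_span, line 37
  11 — probe_limits, line 45
  12 — main, line 62
  13 — sum_active, line 50
A correct fix: line 47: replace `%` with `*`.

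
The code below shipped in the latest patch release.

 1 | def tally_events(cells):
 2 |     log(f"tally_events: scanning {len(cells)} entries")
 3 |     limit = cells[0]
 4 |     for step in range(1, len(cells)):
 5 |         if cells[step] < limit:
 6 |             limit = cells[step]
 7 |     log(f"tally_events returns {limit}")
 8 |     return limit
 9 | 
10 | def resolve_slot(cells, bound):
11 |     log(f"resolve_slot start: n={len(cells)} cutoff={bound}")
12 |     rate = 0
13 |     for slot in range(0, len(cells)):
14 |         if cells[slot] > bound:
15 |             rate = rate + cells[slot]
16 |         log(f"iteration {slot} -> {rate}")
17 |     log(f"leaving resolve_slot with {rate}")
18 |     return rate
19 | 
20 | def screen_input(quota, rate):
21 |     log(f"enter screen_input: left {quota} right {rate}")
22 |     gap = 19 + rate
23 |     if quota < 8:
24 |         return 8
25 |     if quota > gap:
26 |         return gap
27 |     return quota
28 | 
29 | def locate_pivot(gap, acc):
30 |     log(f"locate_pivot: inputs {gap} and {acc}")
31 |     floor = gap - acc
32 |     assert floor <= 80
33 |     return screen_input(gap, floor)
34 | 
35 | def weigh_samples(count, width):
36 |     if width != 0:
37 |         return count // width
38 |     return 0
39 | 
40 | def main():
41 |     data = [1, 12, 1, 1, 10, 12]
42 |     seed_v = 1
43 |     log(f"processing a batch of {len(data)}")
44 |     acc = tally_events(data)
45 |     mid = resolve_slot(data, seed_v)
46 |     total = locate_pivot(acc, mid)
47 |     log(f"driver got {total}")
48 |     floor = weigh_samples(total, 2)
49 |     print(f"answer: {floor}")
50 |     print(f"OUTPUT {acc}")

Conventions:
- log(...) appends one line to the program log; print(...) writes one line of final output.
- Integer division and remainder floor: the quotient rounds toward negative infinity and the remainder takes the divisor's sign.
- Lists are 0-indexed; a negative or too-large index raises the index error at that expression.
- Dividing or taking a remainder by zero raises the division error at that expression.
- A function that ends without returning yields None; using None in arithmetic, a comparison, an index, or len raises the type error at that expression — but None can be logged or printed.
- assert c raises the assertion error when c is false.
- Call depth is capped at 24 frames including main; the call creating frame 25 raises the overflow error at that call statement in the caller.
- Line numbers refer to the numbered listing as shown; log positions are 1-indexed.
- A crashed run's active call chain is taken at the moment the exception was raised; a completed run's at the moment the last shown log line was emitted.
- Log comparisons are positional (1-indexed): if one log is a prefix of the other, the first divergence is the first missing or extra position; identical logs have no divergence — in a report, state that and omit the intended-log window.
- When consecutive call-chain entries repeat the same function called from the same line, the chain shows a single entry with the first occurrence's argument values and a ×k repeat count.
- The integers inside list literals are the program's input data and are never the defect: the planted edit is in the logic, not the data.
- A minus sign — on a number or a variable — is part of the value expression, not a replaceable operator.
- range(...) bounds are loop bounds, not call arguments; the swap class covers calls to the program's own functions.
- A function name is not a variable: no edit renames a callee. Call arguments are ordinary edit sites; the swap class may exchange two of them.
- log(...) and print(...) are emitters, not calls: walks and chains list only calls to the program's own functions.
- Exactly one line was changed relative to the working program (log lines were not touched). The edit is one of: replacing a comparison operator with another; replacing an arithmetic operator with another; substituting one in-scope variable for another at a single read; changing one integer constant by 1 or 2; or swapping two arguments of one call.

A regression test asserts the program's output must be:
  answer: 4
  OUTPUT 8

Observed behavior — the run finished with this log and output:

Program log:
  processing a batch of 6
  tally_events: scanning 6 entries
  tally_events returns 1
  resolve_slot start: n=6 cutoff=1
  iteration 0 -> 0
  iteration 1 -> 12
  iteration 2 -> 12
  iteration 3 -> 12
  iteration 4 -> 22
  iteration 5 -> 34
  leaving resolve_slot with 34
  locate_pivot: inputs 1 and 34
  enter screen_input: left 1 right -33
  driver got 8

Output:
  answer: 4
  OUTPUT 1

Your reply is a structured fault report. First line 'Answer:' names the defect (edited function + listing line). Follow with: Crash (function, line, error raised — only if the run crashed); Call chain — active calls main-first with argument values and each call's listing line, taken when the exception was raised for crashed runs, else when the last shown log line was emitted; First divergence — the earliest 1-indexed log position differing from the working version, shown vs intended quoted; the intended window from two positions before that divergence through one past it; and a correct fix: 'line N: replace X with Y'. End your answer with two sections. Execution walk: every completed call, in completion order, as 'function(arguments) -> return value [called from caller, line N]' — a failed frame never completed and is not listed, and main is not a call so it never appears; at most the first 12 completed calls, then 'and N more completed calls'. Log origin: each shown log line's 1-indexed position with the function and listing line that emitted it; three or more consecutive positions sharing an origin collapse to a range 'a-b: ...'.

Answer: the defect is in main at line 50.
Key fact: Log streams are identical — the defect surfaces only in the printed output.
Call chain: main.
First divergence: none — the logs agree in full.
Execution walk:
  tally_events([1, 12, 1, 1, 10, 12]) -> 1  [called from main, line 44]
  resolve_slot([1, 12, 1, 1, 10, 12], 1) -> 34  [called from main, line 45]
  screen_input(1, -33) -> 8  [called from locate_pivot, line 33]
  locate_pivot(1, 34) -> 8  [called from main, line 46]
  weigh_samples(8, 2) -> 4  [called from main, line 48]
Log origin:
  1: logged in main at line 43
  2: logged in tally_events at line 2
  3: logged in tally_events at line 7
  4: logged in resolve_slot at line 11
  5-10: logged in resolve_slot at line 16
  11: logged in resolve_slot at line 17
  12: logged in locate_pivot at line 30
  13: logged in screen_input at line 21
  14: logged in main at line 47
A correct fix: line 50: replace `acc` with `total`.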